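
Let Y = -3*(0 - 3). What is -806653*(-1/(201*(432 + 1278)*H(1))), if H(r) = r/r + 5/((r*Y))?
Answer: 806653/534660 ≈ 1.5087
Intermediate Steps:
Y = 9 (Y = -3*(-3) = 9)
H(r) = 1 + 5/(9*r) (H(r) = r/r + 5/((r*9)) = 1 + 5/((9*r)) = 1 + 5*(1/(9*r)) = 1 + 5/(9*r))
-806653*(-1/(201*(432 + 1278)*H(1))) = -806653*(-1/(201*(432 + 1278)*(5/9 + 1))) = -806653/(-201*14/9*1710) = -806653/((-938/3*1710)) = -806653/(-534660) = -806653*(-1/534660) = 806653/534660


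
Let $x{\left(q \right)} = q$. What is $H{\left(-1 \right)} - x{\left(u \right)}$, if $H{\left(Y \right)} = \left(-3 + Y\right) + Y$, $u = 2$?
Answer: $-7$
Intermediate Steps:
$H{\left(Y \right)} = -3 + 2 Y$
$H{\left(-1 \right)} - x{\left(u \right)} = \left(-3 + 2 \left(-1\right)\right) - 2 = \left(-3 - 2\right) - 2 = -5 - 2 = -7$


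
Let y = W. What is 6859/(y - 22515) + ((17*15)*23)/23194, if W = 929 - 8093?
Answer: 14979689/688374726 ≈ 0.021761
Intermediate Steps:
W = -7164
y = -7164
6859/(y - 22515) + ((17*15)*23)/23194 = 6859/(-7164 - 22515) + ((17*15)*23)/23194 = 6859/(-29679) + (255*23)*(1/23194) = 6859*(-1/29679) + 5865*(1/23194) = -6859/29679 + 5865/23194 = 14979689/688374726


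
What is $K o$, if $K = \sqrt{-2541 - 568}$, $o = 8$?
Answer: $8 i \sqrt{3109} \approx 446.07 i$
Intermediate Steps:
$K = i \sqrt{3109}$ ($K = \sqrt{-3109} = i \sqrt{3109} \approx 55.758 i$)
$K o = i \sqrt{3109} \cdot 8 = 8 i \sqrt{3109}$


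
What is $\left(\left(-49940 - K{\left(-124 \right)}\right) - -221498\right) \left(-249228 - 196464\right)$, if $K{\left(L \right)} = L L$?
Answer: $-69609067944$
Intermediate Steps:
$K{\left(L \right)} = L^{2}$
$\left(\left(-49940 - K{\left(-124 \right)}\right) - -221498\right) \left(-249228 - 196464\right) = \left(\left(-49940 - \left(-124\right)^{2}\right) - -221498\right) \left(-249228 - 196464\right) = \left(\left(-49940 - 15376\right) + 221498\right) \left(-445692\right) = \left(-65316 + 221498\right) \left(-445692\right) = 156182 \left(-445692\right) = -69609067944$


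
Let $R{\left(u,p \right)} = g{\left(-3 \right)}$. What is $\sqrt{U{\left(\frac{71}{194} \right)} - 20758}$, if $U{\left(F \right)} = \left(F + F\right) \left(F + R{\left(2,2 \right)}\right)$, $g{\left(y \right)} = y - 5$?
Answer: $\frac{3 i \sqrt{86828710}}{194} \approx 144.1 i$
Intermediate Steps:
$g{\left(y \right)} = -5 + y$
$R{\left(u,p \right)} = -8$ ($R{\left(u,p \right)} = -5 - 3 = -8$)
$U{\left(F \right)} = 2 F \left(-8 + F\right)$ ($U{\left(F \right)} = \left(F + F\right) \left(F - 8\right) = 2 F \left(-8 + F\right)$)
$\sqrt{U{\left(\frac{71}{194} \right)} - 20758} = \sqrt{2 \cdot \frac{71}{194} \left(-8 + \frac{71}{194}\right) - 20758} = \sqrt{2 \cdot \frac{71}{194} \left(- \frac{1481}{194}\right) - 20758} = \sqrt{- \frac{105151}{18818} - 20758} = \sqrt{- \frac{390729195}{18818}} = \frac{3 i \sqrt{86828710}}{194}$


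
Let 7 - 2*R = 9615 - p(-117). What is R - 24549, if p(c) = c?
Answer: -58823/2 ≈ -29412.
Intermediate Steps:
R = -9725/2 (R = 7/2 - (9615 - 1*(-117))/2 = 7/2 - (9615 + 117)/2 = 7/2 - ½*9732 = 7/2 - 4866 = -9725/2 ≈ -4862.5)
R - 24549 = -9725/2 - 24549 = -58823/2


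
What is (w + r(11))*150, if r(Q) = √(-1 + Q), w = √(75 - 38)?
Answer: 150*√10 + 150*√37 ≈ 1386.8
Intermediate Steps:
w = √37 ≈ 6.0828
(w + r(11))*150 = (√37 + √(-1 + 11))*150 = (√37 + √10)*150 = (√10 + √37)*150 = 150*√10 + 150*√37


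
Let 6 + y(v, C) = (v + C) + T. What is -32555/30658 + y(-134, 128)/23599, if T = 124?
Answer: -764831749/723498142 ≈ -1.0571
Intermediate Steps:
y(v, C) = 118 + C + v (y(v, C) = -6 + ((v + C) + 124) = -6 + ((C + v) + 124) = -6 + (124 + C + v) = 118 + C + v)
-32555/30658 + y(-134, 128)/23599 = -32555/30658 + (118 + 128 - 134)/23599 = -32555*1/30658 + 112*(1/23599) = -32555/30658 + 112/23599 = -764831749/723498142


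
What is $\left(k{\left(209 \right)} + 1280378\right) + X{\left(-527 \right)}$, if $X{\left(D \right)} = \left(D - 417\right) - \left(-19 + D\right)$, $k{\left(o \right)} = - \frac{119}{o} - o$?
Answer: $\frac{267472020}{209} \approx 1.2798 \cdot 10^{6}$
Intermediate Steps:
$k{\left(o \right)} = - o - \frac{119}{o}$
$X{\left(D \right)} = -398$ ($X{\left(D \right)} = \left(-417 + D\right) - \left(-19 + D\right) = -398$)
$\left(k{\left(209 \right)} + 1280378\right) + X{\left(-527 \right)} = \left(\left(\left(-1\right) 209 - \frac{119}{209}\right) + 1280378\right) - 398 = \left(\left(-209 - \frac{119}{209}\right) + 1280378\right) - 398 = \left(- \frac{43800}{209} + 1280378\right) - 398 = \frac{267555202}{209} - 398 = \frac{267472020}{209}$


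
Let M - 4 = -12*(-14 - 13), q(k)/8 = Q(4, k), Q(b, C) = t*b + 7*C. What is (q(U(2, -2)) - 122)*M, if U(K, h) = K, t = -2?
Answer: -24272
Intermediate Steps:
Q(b, C) = -2*b + 7*C
q(k) = -64 + 56*k (q(k) = 8*(-2*4 + 7*k) = 8*(-8 + 7*k) = -64 + 56*k)
M = 328 (M = 4 - 12*(-14 - 13) = 4 - 12*(-27) = 4 + 324 = 328)
(q(U(2, -2)) - 122)*M = ((-64 + 56*2) - 122)*328 = ((-64 + 112) - 122)*328 = (48 - 122)*328 = -74*328 = -24272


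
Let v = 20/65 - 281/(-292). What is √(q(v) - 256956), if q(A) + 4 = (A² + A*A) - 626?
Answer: I*√3711668862894/3796 ≈ 507.53*I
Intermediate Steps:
v = 4821/3796 (v = 20*(1/65) - 281*(-1/292) = 4/13 + 281/292 = 4821/3796 ≈ 1.2700)
q(A) = -630 + 2*A² (q(A) = -4 + ((A² + A*A) - 626) = -4 + ((A² + A²) - 626) = -4 + (2*A² - 626) = -4 + (-626 + 2*A²) = -630 + 2*A²)
√(q(v) - 256956) = √((-630 + 2*(4821/3796)²) - 256956) = √((-630 + 2*(23242041/14409616)) - 256956) = √((-630 + 23242041/7204808) - 256956) = √(-4515786999/7204808 - 256956) = √(-1855834431447/7204808) = I*√3711668862894/3796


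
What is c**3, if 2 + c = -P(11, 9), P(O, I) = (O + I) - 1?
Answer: -9261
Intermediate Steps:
P(O, I) = -1 + I + O (P(O, I) = (I + O) - 1 = -1 + I + O)
c = -21 (c = -2 - (-1 + 9 + 11) = -2 - 1*19 = -2 - 19 = -21)
c**3 = (-21)**3 = -9261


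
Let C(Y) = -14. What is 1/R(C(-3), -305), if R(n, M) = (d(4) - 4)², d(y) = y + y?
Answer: 1/16 ≈ 0.062500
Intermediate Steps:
d(y) = 2*y
R(n, M) = 16 (R(n, M) = (2*4 - 4)² = (8 - 4)² = 4² = 16)
1/R(C(-3), -305) = 1/16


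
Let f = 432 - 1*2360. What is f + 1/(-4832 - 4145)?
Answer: -17307657/8977 ≈ -1928.0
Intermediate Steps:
f = -1928 (f = 432 - 2360 = -1928)
f + 1/(-4832 - 4145) = -1928 + 1/(-4832 - 4145) = -1928 + 1/(-8977) = -1928 - 1/8977 = -17307657/8977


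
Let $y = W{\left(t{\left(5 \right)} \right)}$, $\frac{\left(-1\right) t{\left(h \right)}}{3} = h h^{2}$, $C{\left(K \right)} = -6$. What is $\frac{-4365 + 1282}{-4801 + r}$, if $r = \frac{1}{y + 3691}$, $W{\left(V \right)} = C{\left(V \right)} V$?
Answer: $\frac{18316103}{28522740} \approx 0.64216$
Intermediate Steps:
$t{\left(h \right)} = - 3 h^{3}$ ($t{\left(h \right)} = - 3 h h^{2} = - 3 h^{3}$)
$W{\left(V \right)} = - 6 V$
$y = 2250$ ($y = - 6 \left(- 3 \cdot 5^{3}\right) = - 6 \left(\left(-3\right) 125\right) = \left(-6\right) \left(-375\right) = 2250$)
$r = \frac{1}{5941}$ ($r = \frac{1}{2250 + 3691} = \frac{1}{5941} \approx 0.00016832$)
$\frac{-4365 + 1282}{-4801 + r} = \frac{-4365 + 1282}{-4801 + \frac{1}{5941}} = - \frac{3083}{- \frac{28522740}{5941}} = \left(-3083\right) \left(- \frac{5941}{28522740}\right) = \frac{18316103}{28522740}$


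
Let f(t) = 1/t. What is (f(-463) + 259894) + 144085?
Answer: 187042276/463 ≈ 4.0398e+5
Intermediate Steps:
(f(-463) + 259894) + 144085 = (1/(-463) + 259894) + 144085 = (-1/463 + 259894) + 144085 = 120330921/463 + 144085 = 187042276/463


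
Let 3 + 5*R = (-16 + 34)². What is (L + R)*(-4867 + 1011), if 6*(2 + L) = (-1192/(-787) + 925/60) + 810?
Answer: -27315035918/35415 ≈ -7.7128e+5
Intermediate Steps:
R = 321/5 (R = -⅗ + (-16 + 34)²/5 = -⅗ + (⅕)*18² = -⅗ + (⅕)*324 = -⅗ + 324/5 = 321/5 ≈ 64.200)
L = 7696211/56664 (L = -2 + ((-1192/(-787) + 925/60) + 810)/6 = -2 + ((-1192*(-1/787) + 925*(1/60)) + 810)/6 = -2 + ((1192/787 + 185/12) + 810)/6 = -2 + (159899/9444 + 810)/6 = -2 + (⅙)*(7809539/9444) = -2 + 7809539/56664 = 7696211/56664 ≈ 135.82)
(L + R)*(-4867 + 1011) = (7696211/56664 + 321/5)*(-4867 + 1011) = (56670199/283320)*(-3856) = -27315035918/35415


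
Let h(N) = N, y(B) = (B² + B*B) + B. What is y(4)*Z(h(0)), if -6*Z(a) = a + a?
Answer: 0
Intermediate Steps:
y(B) = B + 2*B² (y(B) = (B² + B²) + B = 2*B² + B = B + 2*B²)
Z(a) = -a/3 (Z(a) = -(a + a)/6 = -a/3)
y(4)*Z(h(0)) = (4*(1 + 2*4))*(-⅓*0) = (4*(1 + 8))*0 = (4*9)*0 = 36*0 = 0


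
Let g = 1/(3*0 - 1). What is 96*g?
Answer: -96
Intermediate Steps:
g = -1 (g = 1/(0 - 1) = 1/(-1) = -1)
96*g = 96*(-1) = -96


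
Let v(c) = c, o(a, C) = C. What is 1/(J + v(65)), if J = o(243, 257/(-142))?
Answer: 142/8973 ≈ 0.015825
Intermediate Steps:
J = -257/142 (J = 257/(-142) = 257*(-1/142) = -257/142 ≈ -1.8099)
1/(J + v(65)) = 1/(-257/142 + 65) = 1/(8973/142) = 142/8973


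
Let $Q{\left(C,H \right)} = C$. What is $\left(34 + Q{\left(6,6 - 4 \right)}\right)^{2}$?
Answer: $1600$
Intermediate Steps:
$\left(34 + Q{\left(6,6 - 4 \right)}\right)^{2} = \left(34 + 6\right)^{2} = 40^{2} = 1600$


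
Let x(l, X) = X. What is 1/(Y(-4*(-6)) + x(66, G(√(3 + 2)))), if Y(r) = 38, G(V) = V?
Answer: 38/1439 - √5/1439 ≈ 0.024853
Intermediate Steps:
1/(Y(-4*(-6)) + x(66, G(√(3 + 2)))) = 1/(38 + √(3 + 2)) = 1/(38 + √5)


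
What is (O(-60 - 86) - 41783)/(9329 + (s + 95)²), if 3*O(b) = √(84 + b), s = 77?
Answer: -5969/5559 + I*√62/116739 ≈ -1.0738 + 6.745e-5*I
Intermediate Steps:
O(b) = √(84 + b)/3
(O(-60 - 86) - 41783)/(9329 + (s + 95)²) = (√(84 + (-60 - 86))/3 - 41783)/(9329 + (77 + 95)²) = (√(84 - 146)/3 - 41783)/(9329 + 172²) = (√(-62)/3 - 41783)/(9329 + 29584) = ((I*√62)/3 - 41783)/38913 = (I*√62/3 - 41783)*(1/38913) = (-41783 + I*√62/3)*(1/38913) = -5969/5559 + I*√62/116739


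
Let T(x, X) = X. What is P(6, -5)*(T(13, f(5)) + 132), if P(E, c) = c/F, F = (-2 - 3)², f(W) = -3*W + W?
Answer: -122/5 ≈ -24.400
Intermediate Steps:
f(W) = -2*W
F = 25 (F = (-5)² = 25)
P(E, c) = c/25
P(6, -5)*(T(13, f(5)) + 132) = ((1/25)*(-5))*(-2*5 + 132) = -(-10 + 132)/5 = -⅕*122 = -122/5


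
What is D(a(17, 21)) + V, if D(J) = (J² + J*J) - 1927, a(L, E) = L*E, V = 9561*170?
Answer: 1878341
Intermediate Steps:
V = 1625370
a(L, E) = E*L
D(J) = -1927 + 2*J² (D(J) = (J² + J²) - 1927 = 2*J² - 1927 = -1927 + 2*J²)
D(a(17, 21)) + V = (-1927 + 2*(21*17)²) + 1625370 = (-1927 + 2*357²) + 1625370 = (-1927 + 2*127449) + 1625370 = (-1927 + 254898) + 1625370 = 252971 + 1625370 = 1878341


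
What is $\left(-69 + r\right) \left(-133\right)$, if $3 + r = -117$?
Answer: $25137$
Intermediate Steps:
$r = -120$ ($r = -3 - 117 = -120$)
$\left(-69 + r\right) \left(-133\right) = \left(-69 - 120\right) \left(-133\right) = \left(-189\right) \left(-133\right) = 25137$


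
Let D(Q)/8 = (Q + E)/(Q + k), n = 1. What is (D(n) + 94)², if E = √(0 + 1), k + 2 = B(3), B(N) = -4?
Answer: 206116/25 ≈ 8244.6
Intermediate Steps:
k = -6 (k = -2 - 4 = -6)
E = 1 (E = √1 = 1)
D(Q) = 8*(1 + Q)/(-6 + Q) (D(Q) = 8*((Q + 1)/(Q - 6)) = 8*((1 + Q)/(-6 + Q)) = 8*(1 + Q)/(-6 + Q))
(D(n) + 94)² = (8*(1 + 1)/(-6 + 1) + 94)² = (8*2/(-5) + 94)² = (8*(-⅕)*2 + 94)² = (-16/5 + 94)² = (454/5)² = 206116/25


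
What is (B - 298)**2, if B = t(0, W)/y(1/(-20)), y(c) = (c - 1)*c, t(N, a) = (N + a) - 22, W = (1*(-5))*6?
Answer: 732135364/441 ≈ 1.6602e+6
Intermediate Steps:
W = -30 (W = -5*6 = -30)
t(N, a) = -22 + N + a
y(c) = c*(-1 + c) (y(c) = (-1 + c)*c = c*(-1 + c))
B = -20800/21 (B = (-22 + 0 - 30)/(((-1 + 1/(-20))/(-20))) = -52*(-20/(-1 - 1/20)) = -52/((-1/20*(-21/20))) = -52/21/400 = -52*400/21 = -20800/21 ≈ -990.48)
(B - 298)**2 = (-20800/21 - 298)**2 = (-27058/21)**2 = 732135364/441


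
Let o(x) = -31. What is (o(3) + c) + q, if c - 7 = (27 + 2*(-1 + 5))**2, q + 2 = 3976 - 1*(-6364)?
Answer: 11539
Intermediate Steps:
q = 10338 (q = -2 + (3976 - 1*(-6364)) = -2 + (3976 + 6364) = -2 + 10340 = 10338)
c = 1232 (c = 7 + (27 + 2*(-1 + 5))**2 = 7 + (27 + 2*4)**2 = 7 + (27 + 8)**2 = 7 + 35**2 = 7 + 1225 = 1232)
(o(3) + c) + q = (-31 + 1232) + 10338 = 1201 + 10338 = 11539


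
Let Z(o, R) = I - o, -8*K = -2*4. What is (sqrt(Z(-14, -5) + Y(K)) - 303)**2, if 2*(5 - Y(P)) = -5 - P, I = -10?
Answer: 91821 - 1212*sqrt(3) ≈ 89722.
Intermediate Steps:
K = 1 (K = -(-1)*4/4 = -1/8*(-8) = 1)
Z(o, R) = -10 - o
Y(P) = 15/2 + P/2 (Y(P) = 5 - (-5 - P)/2 = 5 + (5/2 + P/2) = 15/2 + P/2)
(sqrt(Z(-14, -5) + Y(K)) - 303)**2 = (sqrt((-10 - 1*(-14)) + (15/2 + (1/2)*1)) - 303)**2 = (sqrt((-10 + 14) + (15/2 + 1/2)) - 303)**2 = (sqrt(4 + 8) - 303)**2 = (sqrt(12) - 303)**2 = (2*sqrt(3) - 303)**2 = (-303 + 2*sqrt(3))**2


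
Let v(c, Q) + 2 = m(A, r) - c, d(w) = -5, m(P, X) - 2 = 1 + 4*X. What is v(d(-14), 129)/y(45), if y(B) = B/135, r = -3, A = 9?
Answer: -18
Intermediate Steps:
y(B) = B/135 (y(B) = B*(1/135) = B/135)
m(P, X) = 3 + 4*X (m(P, X) = 2 + (1 + 4*X) = 3 + 4*X)
v(c, Q) = -11 - c (v(c, Q) = -2 + ((3 + 4*(-3)) - c) = -2 + ((3 - 12) - c) = -2 + (-9 - c) = -11 - c)
v(d(-14), 129)/y(45) = (-11 - 1*(-5))/(((1/135)*45)) = (-11 + 5)/(⅓) = -6*3 = -18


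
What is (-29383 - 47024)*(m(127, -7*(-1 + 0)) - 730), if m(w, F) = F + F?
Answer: 54707412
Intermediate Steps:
m(w, F) = 2*F
(-29383 - 47024)*(m(127, -7*(-1 + 0)) - 730) = (-29383 - 47024)*(2*(-7*(-1 + 0)) - 730) = -76407*(2*(-7*(-1)) - 730) = -76407*(2*7 - 730) = -76407*(14 - 730) = -76407*(-716) = 54707412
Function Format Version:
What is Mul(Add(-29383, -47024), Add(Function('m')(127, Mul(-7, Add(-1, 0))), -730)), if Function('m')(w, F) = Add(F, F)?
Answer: 54707412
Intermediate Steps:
Function('m')(w, F) = Mul(2, F)
Mul(Add(-29383, -47024), Add(Function('m')(127, Mul(-7, Add(-1, 0))), -730)) = Mul(Add(-29383, -47024), Add(Mul(2, Mul(-7, Add(-1, 0))), -730)) = Mul(-76407, Add(Mul(2, Mul(-7, -1)), -730)) = Mul(-76407, Add(Mul(2, 7), -730)) = Mul(-76407, Add(14, -730)) = Mul(-76407, -716) = 54707412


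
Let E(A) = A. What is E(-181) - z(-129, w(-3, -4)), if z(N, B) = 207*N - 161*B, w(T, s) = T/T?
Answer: 26683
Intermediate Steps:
w(T, s) = 1
z(N, B) = -161*B + 207*N
E(-181) - z(-129, w(-3, -4)) = -181 - (-161*1 + 207*(-129)) = -181 - (-161 - 26703) = -181 - 1*(-26864) = -181 + 26864 = 26683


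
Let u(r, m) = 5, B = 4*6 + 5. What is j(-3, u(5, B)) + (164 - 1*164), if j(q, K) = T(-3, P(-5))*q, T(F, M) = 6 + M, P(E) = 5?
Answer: -33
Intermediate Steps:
B = 29 (B = 24 + 5 = 29)
j(q, K) = 11*q (j(q, K) = (6 + 5)*q = 11*q)
j(-3, u(5, B)) + (164 - 1*164) = 11*(-3) + (164 - 1*164) = -33 + (164 - 164) = -33 + 0 = -33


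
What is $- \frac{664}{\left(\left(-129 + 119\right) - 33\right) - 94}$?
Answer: $\frac{664}{137} \approx 4.8467$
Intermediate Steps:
$- \frac{664}{\left(\left(-129 + 119\right) - 33\right) - 94} = - \frac{664}{\left(-10 - 33\right) - 94} = - \frac{664}{-43 - 94} = - \frac{664}{-137} = \left(-664\right) \left(- \frac{1}{137}\right) = \frac{664}{137}$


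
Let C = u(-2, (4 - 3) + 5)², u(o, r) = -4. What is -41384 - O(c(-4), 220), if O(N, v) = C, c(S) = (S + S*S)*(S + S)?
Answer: -41400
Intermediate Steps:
c(S) = 2*S*(S + S²) (c(S) = (S + S²)*(2*S) = 2*S*(S + S²))
C = 16 (C = (-4)² = 16)
O(N, v) = 16
-41384 - O(c(-4), 220) = -41384 - 1*16 = -41384 - 16 = -41400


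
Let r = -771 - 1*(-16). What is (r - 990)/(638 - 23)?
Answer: -349/123 ≈ -2.8374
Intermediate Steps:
r = -755 (r = -771 + 16 = -755)
(r - 990)/(638 - 23) = (-755 - 990)/(638 - 23) = -1745/615 = (1/615)*(-1745) = -349/123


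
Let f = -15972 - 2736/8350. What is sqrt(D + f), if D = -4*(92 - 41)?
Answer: 2*I*sqrt(2819635014)/835 ≈ 127.19*I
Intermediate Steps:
f = -66684468/4175 (f = -15972 - 2736/8350 = -15972 - 1*1368/4175 = -15972 - 1368/4175 = -66684468/4175 ≈ -15972.)
D = -204 (D = -4*51 = -204)
sqrt(D + f) = sqrt(-204 - 66684468/4175) = sqrt(-67536168/4175) = 2*I*sqrt(2819635014)/835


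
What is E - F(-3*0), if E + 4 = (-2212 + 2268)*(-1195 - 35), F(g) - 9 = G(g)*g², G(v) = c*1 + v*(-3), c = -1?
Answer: -68893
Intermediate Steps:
G(v) = -1 - 3*v (G(v) = -1*1 + v*(-3) = -1 - 3*v)
F(g) = 9 + g²*(-1 - 3*g) (F(g) = 9 + (-1 - 3*g)*g² = 9 + g²*(-1 - 3*g))
E = -68884 (E = -4 + (-2212 + 2268)*(-1195 - 35) = -4 + 56*(-1230) = -4 - 68880 = -68884)
E - F(-3*0) = -68884 - (9 - (-3*0)² - 3*(-3*0)³) = -68884 - (9 - 1*0² - 3*0³) = -68884 - (9 - 1*0 - 3*0) = -68884 - (9 + 0 + 0) = -68884 - 1*9 = -68884 - 9 = -68893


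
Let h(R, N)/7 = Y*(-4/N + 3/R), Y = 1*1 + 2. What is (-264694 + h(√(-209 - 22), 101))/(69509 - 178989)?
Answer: 13367089/5528740 + 3*I*√231/1204280 ≈ 2.4177 + 3.7862e-5*I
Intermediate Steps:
Y = 3 (Y = 1 + 2 = 3)
h(R, N) = -84/N + 63/R (h(R, N) = 7*(3*(-4/N + 3/R)) = 7*(-12/N + 9/R) = -84/N + 63/R)
(-264694 + h(√(-209 - 22), 101))/(69509 - 178989) = (-264694 + (-84/101 + 63/(√(-209 - 22))))/(69509 - 178989) = (-264694 + (-84*1/101 + 63/(√(-231))))/(-109480) = (-264694 + (-84/101 + 63/((I*√231))))*(-1/109480) = (-264694 + (-84/101 + 63*(-I*√231/231)))*(-1/109480) = (-264694 + (-84/101 - 3*I*√231/11))*(-1/109480) = (-26734178/101 - 3*I*√231/11)*(-1/109480) = 13367089/5528740 + 3*I*√231/1204280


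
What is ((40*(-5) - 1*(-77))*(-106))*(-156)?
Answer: -2033928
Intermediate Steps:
((40*(-5) - 1*(-77))*(-106))*(-156) = ((-200 + 77)*(-106))*(-156) = -123*(-106)*(-156) = 13038*(-156) = -2033928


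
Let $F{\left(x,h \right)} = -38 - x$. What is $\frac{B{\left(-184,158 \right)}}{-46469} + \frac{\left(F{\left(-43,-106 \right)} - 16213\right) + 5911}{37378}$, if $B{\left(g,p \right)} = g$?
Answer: $- \frac{471613741}{1736918282} \approx -0.27152$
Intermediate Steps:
$\frac{B{\left(-184,158 \right)}}{-46469} + \frac{\left(F{\left(-43,-106 \right)} - 16213\right) + 5911}{37378} = - \frac{184}{-46469} + \frac{\left(\left(-38 - -43\right) - 16213\right) + 5911}{37378} = \left(-184\right) \left(- \frac{1}{46469}\right) + \left(\left(\left(-38 + 43\right) - 16213\right) + 5911\right) \frac{1}{37378} = \frac{184}{46469} + \left(\left(5 - 16213\right) + 5911\right) \frac{1}{37378} = \frac{184}{46469} + \left(-16208 + 5911\right) \frac{1}{37378} = \frac{184}{46469} - \frac{10297}{37378} = - \frac{471613741}{1736918282}$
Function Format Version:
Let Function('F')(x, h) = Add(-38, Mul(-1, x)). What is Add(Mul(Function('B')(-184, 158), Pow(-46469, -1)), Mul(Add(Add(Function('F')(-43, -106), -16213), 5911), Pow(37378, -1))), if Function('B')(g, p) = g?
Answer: Rational(-471613741, 1736918282) ≈ -0.27152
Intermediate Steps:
Add(Mul(Function('B')(-184, 158), Pow(-46469, -1)), Mul(Add(Add(Function('F')(-43, -106), -16213), 5911), Pow(37378, -1))) = Add(Mul(-184, Pow(-46469, -1)), Mul(Add(Add(Add(-38, Mul(-1, -43)), -16213), 5911), Pow(37378, -1))) = Add(Mul(-184, Rational(-1, 46469)), Mul(Add(Add(Add(-38, 43), -16213), 5911), Rational(1, 37378))) = Add(Rational(184, 46469), Mul(Add(Add(5, -16213), 5911), Rational(1, 37378))) = Add(Rational(184, 46469), Mul(Add(-16208, 5911), Rational(1, 37378))) = Add(Rational(184, 46469), Mul(-10297, Rational(1, 37378))) = Add(Rational(184, 46469), Rational(-10297, 37378)) = Rational(-471613741, 1736918282)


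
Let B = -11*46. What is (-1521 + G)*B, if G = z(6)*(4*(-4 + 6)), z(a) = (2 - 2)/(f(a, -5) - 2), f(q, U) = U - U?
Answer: 769626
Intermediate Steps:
f(q, U) = 0
B = -506
z(a) = 0 (z(a) = (2 - 2)/(0 - 2) = 0/(-2) = 0*(-½) = 0)
G = 0 (G = 0*(4*(-4 + 6)) = 0*(4*2) = 0*8 = 0)
(-1521 + G)*B = (-1521 + 0)*(-506) = -1521*(-506) = 769626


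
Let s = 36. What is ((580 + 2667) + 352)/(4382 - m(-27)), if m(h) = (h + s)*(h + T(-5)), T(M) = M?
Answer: 3599/4670 ≈ 0.77066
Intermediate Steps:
m(h) = (-5 + h)*(36 + h) (m(h) = (h + 36)*(h - 5) = (36 + h)*(-5 + h) = (-5 + h)*(36 + h))
((580 + 2667) + 352)/(4382 - m(-27)) = ((580 + 2667) + 352)/(4382 - (-180 + (-27)² + 31*(-27))) = (3247 + 352)/(4382 - (-180 + 729 - 837)) = 3599/(4382 - 1*(-288)) = 3599/(4382 + 288) = 3599/4670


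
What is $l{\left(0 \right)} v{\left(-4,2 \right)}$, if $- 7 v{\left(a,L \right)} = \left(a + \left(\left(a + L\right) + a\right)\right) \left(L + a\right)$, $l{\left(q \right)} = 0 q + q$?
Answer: $0$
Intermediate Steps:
$l{\left(q \right)} = q$ ($l{\left(q \right)} = 0 + q = q$)
$v{\left(a,L \right)} = - \frac{\left(L + a\right) \left(L + 3 a\right)}{7}$ ($v{\left(a,L \right)} = - \frac{\left(a + \left(\left(a + L\right) + a\right)\right) \left(L + a\right)}{7} = - \frac{\left(a + \left(\left(L + a\right) + a\right)\right) \left(L + a\right)}{7} = - \frac{\left(a + \left(L + 2 a\right)\right) \left(L + a\right)}{7} = - \frac{\left(L + 3 a\right) \left(L + a\right)}{7} = - \frac{\left(L + a\right) \left(L + 3 a\right)}{7}$)
$l{\left(0 \right)} v{\left(-4,2 \right)} = 0 \left(- \frac{3 \left(-4\right)^{2}}{7} - \frac{2^{2}}{7} - \frac{8}{7} \left(-4\right)\right) = 0 \left(\left(- \frac{3}{7}\right) 16 - \frac{4}{7} + \frac{32}{7}\right) = 0 \left(- \frac{48}{7} - \frac{4}{7} + \frac{32}{7}\right) = 0 \left(- \frac{20}{7}\right) = 0$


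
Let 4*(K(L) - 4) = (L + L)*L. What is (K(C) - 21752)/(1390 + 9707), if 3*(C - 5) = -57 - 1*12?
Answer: -21586/11097 ≈ -1.9452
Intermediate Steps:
C = -18 (C = 5 + (-57 - 1*12)/3 = 5 + (-57 - 12)/3 = 5 + (⅓)*(-69) = 5 - 23 = -18)
K(L) = 4 + L²/2 (K(L) = 4 + ((L + L)*L)/4 = 4 + ((2*L)*L)/4 = 4 + (2*L²)/4 = 4 + L²/2)
(K(C) - 21752)/(1390 + 9707) = ((4 + (½)*(-18)²) - 21752)/(1390 + 9707) = ((4 + (½)*324) - 21752)/11097 = ((4 + 162) - 21752)*(1/11097) = (166 - 21752)*(1/11097) = -21586*1/11097 = -21586/11097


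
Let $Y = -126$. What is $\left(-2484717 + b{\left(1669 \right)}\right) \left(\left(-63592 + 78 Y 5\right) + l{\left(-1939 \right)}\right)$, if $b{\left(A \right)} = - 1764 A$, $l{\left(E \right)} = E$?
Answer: $622529708943$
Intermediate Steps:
$\left(-2484717 + b{\left(1669 \right)}\right) \left(\left(-63592 + 78 Y 5\right) + l{\left(-1939 \right)}\right) = \left(-2484717 - 2944116\right) \left(\left(-63592 + 78 \left(-126\right) 5\right) - 1939\right) = \left(-2484717 - 2944116\right) \left(\left(-63592 - 49140\right) - 1939\right) = - 5428833 \left(\left(-63592 - 49140\right) - 1939\right) = - 5428833 \left(-112732 - 1939\right) = \left(-5428833\right) \left(-114671\right) = 622529708943$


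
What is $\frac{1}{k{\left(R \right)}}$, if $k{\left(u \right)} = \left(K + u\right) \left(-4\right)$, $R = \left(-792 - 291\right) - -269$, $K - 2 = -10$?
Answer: $\frac{1}{3288} \approx 0.00030414$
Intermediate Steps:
$K = -8$ ($K = 2 - 10 = -8$)
$R = -814$ ($R = -1083 + 269 = -814$)
$k{\left(u \right)} = 32 - 4 u$ ($k{\left(u \right)} = \left(-8 + u\right) \left(-4\right) = 32 - 4 u$)
$\frac{1}{k{\left(R \right)}} = \frac{1}{32 - -3256} = \frac{1}{32 + 3256} = \frac{1}{3288}$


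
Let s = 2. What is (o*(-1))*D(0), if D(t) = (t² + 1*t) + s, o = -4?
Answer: 8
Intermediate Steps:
D(t) = 2 + t + t² (D(t) = (t² + 1*t) + 2 = (t² + t) + 2 = (t + t²) + 2 = 2 + t + t²)
(o*(-1))*D(0) = (-4*(-1))*(2 + 0 + 0²) = 4*(2 + 0 + 0) = 4*2 = 8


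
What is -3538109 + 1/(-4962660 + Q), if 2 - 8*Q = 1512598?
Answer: -36454796400123/10303469 ≈ -3.5381e+6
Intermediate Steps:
Q = -378149/2 (Q = ¼ - ⅛*1512598 = ¼ - 756299/4 = -378149/2 ≈ -1.8907e+5)
-3538109 + 1/(-4962660 + Q) = -3538109 + 1/(-4962660 - 378149/2) = -3538109 + 1/(-10303469/2) = -3538109 - 2/10303469 = -36454796400123/10303469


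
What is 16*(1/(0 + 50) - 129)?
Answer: -51592/25 ≈ -2063.7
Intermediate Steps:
16*(1/(0 + 50) - 129) = 16*(1/50 - 129) = 16*(-6449/50) = -51592/25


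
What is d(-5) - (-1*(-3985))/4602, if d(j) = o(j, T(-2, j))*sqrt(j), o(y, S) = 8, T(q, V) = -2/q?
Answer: -3985/4602 + 8*I*sqrt(5) ≈ -0.86593 + 17.889*I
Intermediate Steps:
d(j) = 8*sqrt(j)
d(-5) - (-1*(-3985))/4602 = 8*sqrt(-5) - (-1*(-3985))/4602 = 8*(I*sqrt(5)) - 3985/4602 = 8*I*sqrt(5) - 1*3985/4602 = 8*I*sqrt(5) - 3985/4602 = -3985/4602 + 8*I*sqrt(5)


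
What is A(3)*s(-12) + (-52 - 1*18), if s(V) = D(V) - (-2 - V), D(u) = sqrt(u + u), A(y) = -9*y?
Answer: 200 - 54*I*sqrt(6) ≈ 200.0 - 132.27*I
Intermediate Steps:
D(u) = sqrt(2)*sqrt(u) (D(u) = sqrt(2*u) = sqrt(2)*sqrt(u))
s(V) = 2 + V + sqrt(2)*sqrt(V) (s(V) = sqrt(2)*sqrt(V) - (-2 - V) = sqrt(2)*sqrt(V) + (2 + V) = 2 + V + sqrt(2)*sqrt(V))
A(3)*s(-12) + (-52 - 1*18) = (-9*3)*(2 - 12 + sqrt(2)*sqrt(-12)) + (-52 - 1*18) = -27*(2 - 12 + sqrt(2)*(2*I*sqrt(3))) + (-52 - 18) = -27*(2 - 12 + 2*I*sqrt(6)) - 70 = -27*(-10 + 2*I*sqrt(6)) - 70 = (270 - 54*I*sqrt(6)) - 70 = 200 - 54*I*sqrt(6)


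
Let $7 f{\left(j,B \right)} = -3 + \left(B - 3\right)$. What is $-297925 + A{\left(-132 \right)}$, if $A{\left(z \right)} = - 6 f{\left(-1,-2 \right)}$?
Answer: $- \frac{2085427}{7} \approx -2.9792 \cdot 10^{5}$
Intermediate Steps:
$f{\left(j,B \right)} = - \frac{6}{7} + \frac{B}{7}$ ($f{\left(j,B \right)} = \frac{-3 + \left(B - 3\right)}{7} = \frac{-3 + \left(-3 + B\right)}{7} = \frac{-6 + B}{7} = - \frac{6}{7} + \frac{B}{7}$)
$A{\left(z \right)} = \frac{48}{7}$ ($A{\left(z \right)} = - 6 \left(- \frac{6}{7} + \frac{1}{7} \left(-2\right)\right) = - 6 \left(- \frac{6}{7} - \frac{2}{7}\right) = \left(-6\right) \left(- \frac{8}{7}\right) = \frac{48}{7}$)
$-297925 + A{\left(-132 \right)} = -297925 + \frac{48}{7} = - \frac{2085427}{7}$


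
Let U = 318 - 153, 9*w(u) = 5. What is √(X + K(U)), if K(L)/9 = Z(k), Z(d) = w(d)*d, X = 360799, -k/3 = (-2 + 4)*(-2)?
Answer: √360859 ≈ 600.72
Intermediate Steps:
k = 12 (k = -3*(-2 + 4)*(-2) = -6*(-2) = -3*(-4) = 12)
w(u) = 5/9 (w(u) = (⅑)*5 = 5/9)
Z(d) = 5*d/9
U = 165
K(L) = 60 (K(L) = 9*((5/9)*12) = 9*(20/3) = 60)
√(X + K(U)) = √(360799 + 60) = √360859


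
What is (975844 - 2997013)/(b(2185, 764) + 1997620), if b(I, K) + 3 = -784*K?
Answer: -2021169/1398641 ≈ -1.4451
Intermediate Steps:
b(I, K) = -3 - 784*K
(975844 - 2997013)/(b(2185, 764) + 1997620) = (975844 - 2997013)/((-3 - 784*764) + 1997620) = -2021169/((-3 - 598976) + 1997620) = -2021169/(-598979 + 1997620) = -2021169/1398641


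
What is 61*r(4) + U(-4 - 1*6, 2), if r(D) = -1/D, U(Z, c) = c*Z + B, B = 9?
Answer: -105/4 ≈ -26.250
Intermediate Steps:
U(Z, c) = 9 + Z*c (U(Z, c) = c*Z + 9 = Z*c + 9 = 9 + Z*c)
61*r(4) + U(-4 - 1*6, 2) = 61*(-1/4) + (9 + (-4 - 1*6)*2) = 61*(-1*¼) + (9 + (-4 - 6)*2) = 61*(-¼) + (9 - 10*2) = -61/4 + (9 - 20) = -61/4 - 11 = -105/4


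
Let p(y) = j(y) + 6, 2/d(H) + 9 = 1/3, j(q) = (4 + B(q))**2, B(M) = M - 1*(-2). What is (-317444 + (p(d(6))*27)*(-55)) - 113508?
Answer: -82689803/169 ≈ -4.8929e+5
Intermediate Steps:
B(M) = 2 + M (B(M) = M + 2 = 2 + M)
j(q) = (6 + q)**2 (j(q) = (4 + (2 + q))**2 = (6 + q)**2)
d(H) = -3/13 (d(H) = 2/(-9 + 1/3) = 2/(-26/3) = 2*(-3/26) = -3/13)
p(y) = 6 + (6 + y)**2 (p(y) = (6 + y)**2 + 6 = 6 + (6 + y)**2)
(-317444 + (p(d(6))*27)*(-55)) - 113508 = (-317444 + ((6 + (6 - 3/13)**2)*27)*(-55)) - 113508 = (-317444 + ((6 + (75/13)**2)*27)*(-55)) - 113508 = (-317444 + ((6 + 5625/169)*27)*(-55)) - 113508 = (-317444 + ((6639/169)*27)*(-55)) - 113508 = (-317444 + (179253/169)*(-55)) - 113508 = (-317444 - 9858915/169) - 113508 = -63506951/169 - 113508 = -82689803/169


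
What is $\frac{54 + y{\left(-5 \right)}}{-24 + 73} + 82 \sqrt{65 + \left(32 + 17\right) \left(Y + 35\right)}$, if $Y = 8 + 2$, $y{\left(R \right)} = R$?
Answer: $1 + 82 \sqrt{2270} \approx 3907.9$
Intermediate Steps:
$Y = 10$
$\frac{54 + y{\left(-5 \right)}}{-24 + 73} + 82 \sqrt{65 + \left(32 + 17\right) \left(Y + 35\right)} = \frac{54 - 5}{-24 + 73} + 82 \sqrt{65 + \left(32 + 17\right) \left(10 + 35\right)} = \frac{49}{49} + 82 \sqrt{65 + 49 \cdot 45} = 49 \cdot \frac{1}{49} + 82 \sqrt{65 + 2205} = 1 + 82 \sqrt{2270}$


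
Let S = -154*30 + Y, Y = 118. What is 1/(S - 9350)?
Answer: -1/13852 ≈ -7.2192e-5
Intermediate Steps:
S = -4502 (S = -154*30 + 118 = -4620 + 118 = -4502)
1/(S - 9350) = 1/(-4502 - 9350) = 1/(-13852) = -1/13852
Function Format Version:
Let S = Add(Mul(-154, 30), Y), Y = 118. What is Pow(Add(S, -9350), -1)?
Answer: Rational(-1, 13852) ≈ -7.2192e-5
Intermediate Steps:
S = -4502 (S = Add(Mul(-154, 30), 118) = Add(-4620, 118) = -4502)
Pow(Add(S, -9350), -1) = Pow(Add(-4502, -9350), -1) = Pow(-13852, -1) = Rational(-1, 13852)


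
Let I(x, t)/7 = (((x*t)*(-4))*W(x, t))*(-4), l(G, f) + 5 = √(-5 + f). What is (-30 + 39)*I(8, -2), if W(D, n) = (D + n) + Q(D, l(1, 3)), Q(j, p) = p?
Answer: -16128 - 16128*I*√2 ≈ -16128.0 - 22808.0*I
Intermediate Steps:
l(G, f) = -5 + √(-5 + f)
W(D, n) = -5 + D + n + I*√2 (W(D, n) = (D + n) + (-5 + √(-5 + 3)) = (D + n) + (-5 + √(-2)) = (D + n) + (-5 + I*√2) = -5 + D + n + I*√2)
I(x, t) = 112*t*x*(-5 + t + x + I*√2) (I(x, t) = 7*((((x*t)*(-4))*(-5 + x + t + I*√2))*(-4)) = 7*((((t*x)*(-4))*(-5 + t + x + I*√2))*(-4)) = 7*(((-4*t*x)*(-5 + t + x + I*√2))*(-4)) = 7*(-4*t*x*(-5 + t + x + I*√2)*(-4)) = 7*(16*t*x*(-5 + t + x + I*√2)) = 112*t*x*(-5 + t + x + I*√2))
(-30 + 39)*I(8, -2) = (-30 + 39)*(112*(-2)*8*(-5 - 2 + 8 + I*√2)) = 9*(112*(-2)*8*(1 + I*√2)) = 9*(-1792 - 1792*I*√2) = -16128 - 16128*I*√2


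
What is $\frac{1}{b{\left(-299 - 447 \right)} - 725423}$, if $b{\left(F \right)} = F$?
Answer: $- \frac{1}{726169} \approx -1.3771 \cdot 10^{-6}$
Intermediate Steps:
$\frac{1}{b{\left(-299 - 447 \right)} - 725423} = \frac{1}{\left(-299 - 447\right) - 725423} = \frac{1}{-746 - 725423} = \frac{1}{-726169} = - \frac{1}{726169}$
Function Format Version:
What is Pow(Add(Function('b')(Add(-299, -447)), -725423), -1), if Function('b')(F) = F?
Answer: Rational(-1, 726169) ≈ -1.3771e-6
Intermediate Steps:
Pow(Add(Function('b')(Add(-299, -447)), -725423), -1) = Pow(Add(Add(-299, -447), -725423), -1) = Pow(Add(-746, -725423), -1) = Pow(-726169, -1) = Rational(-1, 726169)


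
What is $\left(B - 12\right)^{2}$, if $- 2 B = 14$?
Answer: $361$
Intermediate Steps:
$B = -7$ ($B = \left(- \frac{1}{2}\right) 14 = -7$)
$\left(B - 12\right)^{2} = \left(-7 - 12\right)^{2} = \left(-19\right)^{2} = 361$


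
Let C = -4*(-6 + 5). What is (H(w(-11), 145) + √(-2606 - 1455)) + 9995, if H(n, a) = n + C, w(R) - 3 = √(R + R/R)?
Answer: 10002 + I*√10 + I*√4061 ≈ 10002.0 + 66.888*I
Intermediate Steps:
C = 4 (C = -4*(-1) = 4)
w(R) = 3 + √(1 + R) (w(R) = 3 + √(R + R/R) = 3 + √(R + 1) = 3 + √(1 + R))
H(n, a) = 4 + n (H(n, a) = n + 4 = 4 + n)
(H(w(-11), 145) + √(-2606 - 1455)) + 9995 = ((4 + (3 + √(1 - 11))) + √(-2606 - 1455)) + 9995 = ((4 + (3 + √(-10))) + √(-4061)) + 9995 = ((4 + (3 + I*√10)) + I*√4061) + 9995 = ((7 + I*√10) + I*√4061) + 9995 = (7 + I*√10 + I*√4061) + 9995 = 10002 + I*√10 + I*√4061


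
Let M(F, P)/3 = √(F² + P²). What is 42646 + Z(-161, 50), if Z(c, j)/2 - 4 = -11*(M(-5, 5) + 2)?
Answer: 42610 - 330*√2 ≈ 42143.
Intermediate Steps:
M(F, P) = 3*√(F² + P²)
Z(c, j) = -36 - 330*√2 (Z(c, j) = 8 + 2*(-11*(3*√((-5)² + 5²) + 2)) = 8 + 2*(-11*(3*√(25 + 25) + 2)) = 8 + 2*(-11*(3*√50 + 2)) = 8 + 2*(-11*(3*(5*√2) + 2)) = 8 + 2*(-11*(15*√2 + 2)) = 8 + 2*(-11*(2 + 15*√2)) = 8 + 2*(-22 - 165*√2) = 8 + (-44 - 330*√2) = -36 - 330*√2)
42646 + Z(-161, 50) = 42646 + (-36 - 330*√2) = 42610 - 330*√2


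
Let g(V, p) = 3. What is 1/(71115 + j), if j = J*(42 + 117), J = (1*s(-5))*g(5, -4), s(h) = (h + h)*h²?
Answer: -1/48135 ≈ -2.0775e-5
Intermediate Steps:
s(h) = 2*h³ (s(h) = (2*h)*h² = 2*h³)
J = -750 (J = (1*(2*(-5)³))*3 = (1*(2*(-125)))*3 = (1*(-250))*3 = -250*3 = -750)
j = -119250 (j = -750*(42 + 117) = -750*159 = -119250)
1/(71115 + j) = 1/(71115 - 119250) = 1/(-48135) = -1/48135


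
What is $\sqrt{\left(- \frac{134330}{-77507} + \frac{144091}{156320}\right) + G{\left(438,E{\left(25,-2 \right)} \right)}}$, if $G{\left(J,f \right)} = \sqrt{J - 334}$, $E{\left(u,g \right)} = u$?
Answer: $\frac{\sqrt{24357889750851518430 + 18349361654358147200 \sqrt{26}}}{3028973560} \approx 3.5851$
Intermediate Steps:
$G{\left(J,f \right)} = \sqrt{-334 + J}$
$\sqrt{\left(- \frac{134330}{-77507} + \frac{144091}{156320}\right) + G{\left(438,E{\left(25,-2 \right)} \right)}} = \sqrt{\left(- \frac{134330}{-77507} + \frac{144091}{156320}\right) + \sqrt{-334 + 438}} = \sqrt{\left(\left(-134330\right) \left(- \frac{1}{77507}\right) + 144091 \cdot \frac{1}{156320}\right) + \sqrt{104}} = \sqrt{\left(\frac{134330}{77507} + \frac{144091}{156320}\right) + 2 \sqrt{26}} = \sqrt{\frac{32166526737}{12115894240} + 2 \sqrt{26}}$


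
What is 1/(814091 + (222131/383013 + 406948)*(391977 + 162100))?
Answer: 383013/86362407971433218 ≈ 4.4350e-12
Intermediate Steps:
1/(814091 + (222131/383013 + 406948)*(391977 + 162100)) = 1/(814091 + (222131*(1/383013) + 406948)*554077) = 1/(814091 + (222131/383013 + 406948)*554077) = 1/(814091 + (155866596455/383013)*554077) = 1/(814091 + 86362096163997035/383013) = 1/(86362407971433218/383013) = 383013/86362407971433218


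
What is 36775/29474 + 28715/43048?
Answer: 1214718055/634398376 ≈ 1.9148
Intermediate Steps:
36775/29474 + 28715/43048 = 1214718055/634398376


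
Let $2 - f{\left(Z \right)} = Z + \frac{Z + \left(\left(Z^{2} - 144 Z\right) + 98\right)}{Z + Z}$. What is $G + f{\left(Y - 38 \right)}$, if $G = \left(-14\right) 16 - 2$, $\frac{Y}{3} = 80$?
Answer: $- \frac{46030}{101} \approx -455.74$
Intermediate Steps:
$Y = 240$ ($Y = 3 \cdot 80 = 240$)
$G = -226$ ($G = -224 - 2 = -226$)
$f{\left(Z \right)} = 2 - Z - \frac{98 + Z^{2} - 143 Z}{2 Z}$ ($f{\left(Z \right)} = 2 - \left(Z + \frac{Z + \left(\left(Z^{2} - 144 Z\right) + 98\right)}{Z + Z}\right) = 2 - \left(Z + \frac{Z + \left(98 + Z^{2} - 144 Z\right)}{2 Z}\right) = 2 - \left(Z + \left(98 + Z^{2} - 143 Z\right) \frac{1}{2 Z}\right) = 2 - \left(Z + \frac{98 + Z^{2} - 143 Z}{2 Z}\right) = 2 - Z - \frac{98 + Z^{2} - 143 Z}{2 Z}$)
$G + f{\left(Y - 38 \right)} = -226 - \left(- \frac{147}{2} + \frac{49}{240 - 38} + \frac{3 \left(240 - 38\right)}{2}\right) = -226 - \left(\frac{459}{2} + \frac{49}{202}\right) = -226 - \frac{23204}{101} = - \frac{46030}{101}$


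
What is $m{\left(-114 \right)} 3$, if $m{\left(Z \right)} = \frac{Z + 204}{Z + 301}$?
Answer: $\frac{270}{187} \approx 1.4438$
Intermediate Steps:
$m{\left(Z \right)} = \frac{204 + Z}{301 + Z}$
$m{\left(-114 \right)} 3 = \frac{204 - 114}{301 - 114} \cdot 3 = \frac{1}{187} \cdot 90 \cdot 3 = \frac{90}{187} \cdot 3 = \frac{270}{187}$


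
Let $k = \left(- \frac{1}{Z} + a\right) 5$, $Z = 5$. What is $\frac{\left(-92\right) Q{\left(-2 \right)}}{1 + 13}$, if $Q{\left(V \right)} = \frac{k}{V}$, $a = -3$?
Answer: $- \frac{368}{7} \approx -52.571$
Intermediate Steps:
$k = -16$ ($k = \left(- \frac{1}{5} - 3\right) 5 = \left(- \frac{16}{5}\right) 5 = -16$)
$Q{\left(V \right)} = - \frac{16}{V}$
$\frac{\left(-92\right) Q{\left(-2 \right)}}{1 + 13} = \frac{\left(-92\right) \left(- \frac{16}{-2}\right)}{1 + 13} = \frac{\left(-92\right) \left(\left(-16\right) \left(- \frac{1}{2}\right)\right)}{14} = \left(-92\right) 8 \cdot \frac{1}{14} = \left(-736\right) \frac{1}{14} = - \frac{368}{7}$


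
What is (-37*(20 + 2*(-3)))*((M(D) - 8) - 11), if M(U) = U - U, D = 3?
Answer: 9842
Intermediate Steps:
M(U) = 0
(-37*(20 + 2*(-3)))*((M(D) - 8) - 11) = (-37*(20 + 2*(-3)))*((0 - 8) - 11) = (-37*(20 - 6))*(-8 - 11) = -37*14*(-19) = -518*(-19) = 9842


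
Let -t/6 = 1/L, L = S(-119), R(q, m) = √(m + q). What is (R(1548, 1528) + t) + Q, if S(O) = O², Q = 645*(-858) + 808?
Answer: -7825396928/14161 + 2*√769 ≈ -5.5255e+5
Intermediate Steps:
Q = -552602 (Q = -553410 + 808 = -552602)
L = 14161 (L = (-119)² = 14161)
t = -6/14161 ≈ -0.00042370
(R(1548, 1528) + t) + Q = (√(1528 + 1548) - 6/14161) - 552602 = (√3076 - 6/14161) - 552602 = (2*√769 - 6/14161) - 552602 = (-6/14161 + 2*√769) - 552602 = -7825396928/14161 + 2*√769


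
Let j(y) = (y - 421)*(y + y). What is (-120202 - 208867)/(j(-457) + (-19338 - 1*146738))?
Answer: -329069/636416 ≈ -0.51707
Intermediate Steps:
j(y) = 2*y*(-421 + y) (j(y) = (-421 + y)*(2*y) = 2*y*(-421 + y))
(-120202 - 208867)/(j(-457) + (-19338 - 1*146738)) = (-120202 - 208867)/(2*(-457)*(-421 - 457) + (-19338 - 1*146738)) = -329069/(2*(-457)*(-878) + (-19338 - 146738)) = -329069/(802492 - 166076) = -329069/636416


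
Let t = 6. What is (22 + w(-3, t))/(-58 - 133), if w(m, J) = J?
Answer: -28/191 ≈ -0.14660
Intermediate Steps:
(22 + w(-3, t))/(-58 - 133) = (22 + 6)/(-58 - 133) = 28/(-191) = 28*(-1/191) = -28/191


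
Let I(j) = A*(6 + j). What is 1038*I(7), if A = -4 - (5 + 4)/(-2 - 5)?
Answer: -256386/7 ≈ -36627.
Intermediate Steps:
A = -19/7 (A = -4 - 9/(-7) = -4 - 9*(-1)/7 = -4 - 1*(-9/7) = -4 + 9/7 = -19/7 ≈ -2.7143)
I(j) = -114/7 - 19*j/7 (I(j) = -19*(6 + j)/7 = -114/7 - 19*j/7)
1038*I(7) = 1038*(-114/7 - 19/7*7) = 1038*(-114/7 - 19) = 1038*(-247/7) = -256386/7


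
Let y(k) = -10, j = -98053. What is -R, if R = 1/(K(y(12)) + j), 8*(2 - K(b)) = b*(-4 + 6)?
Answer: 2/196097 ≈ 1.0199e-5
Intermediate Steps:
K(b) = 2 - b/4 (K(b) = 2 - b*(-4 + 6)/8 = 2 - b*2/8 = 2 - b/4)
R = -2/196097 (R = 1/((2 - ¼*(-10)) - 98053) = 1/((2 + 5/2) - 98053) = 1/(9/2 - 98053) = 1/(-196097/2) = -2/196097 ≈ -1.0199e-5)
-R = -1*(-2/196097) = 2/196097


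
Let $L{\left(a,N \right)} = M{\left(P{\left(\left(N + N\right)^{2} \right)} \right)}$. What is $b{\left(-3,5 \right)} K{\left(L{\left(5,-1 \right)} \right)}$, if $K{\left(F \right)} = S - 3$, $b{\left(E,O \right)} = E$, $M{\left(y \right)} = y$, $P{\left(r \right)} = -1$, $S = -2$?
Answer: $15$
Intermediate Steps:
$L{\left(a,N \right)} = -1$
$K{\left(F \right)} = -5$ ($K{\left(F \right)} = -2 - 3 = -5$)
$b{\left(-3,5 \right)} K{\left(L{\left(5,-1 \right)} \right)} = \left(-3\right) \left(-5\right) = 15$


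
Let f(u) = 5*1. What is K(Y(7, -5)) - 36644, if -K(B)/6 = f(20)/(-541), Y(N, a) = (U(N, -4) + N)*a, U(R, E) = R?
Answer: -19824374/541 ≈ -36644.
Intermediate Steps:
f(u) = 5
Y(N, a) = 2*N*a (Y(N, a) = (N + N)*a = (2*N)*a = 2*N*a)
K(B) = 30/541 (K(B) = -30/(-541) = -30*(-1)/541 = -6*(-5/541) = 30/541)
K(Y(7, -5)) - 36644 = 30/541 - 36644 = -19824374/541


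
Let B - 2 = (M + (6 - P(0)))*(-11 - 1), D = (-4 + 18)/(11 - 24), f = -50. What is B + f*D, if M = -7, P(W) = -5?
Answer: 102/13 ≈ 7.8462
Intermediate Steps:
D = -14/13 (D = 14/(-13) = 14*(-1/13) = -14/13 ≈ -1.0769)
B = -46 (B = 2 + (-7 + (6 - 1*(-5)))*(-11 - 1) = 2 + (-7 + (6 + 5))*(-12) = 2 + (-7 + 11)*(-12) = 2 + 4*(-12) = 2 - 48 = -46)
B + f*D = -46 - 50*(-14/13) = -46 + 700/13 = 102/13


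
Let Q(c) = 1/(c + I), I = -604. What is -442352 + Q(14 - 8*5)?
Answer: -278681761/630 ≈ -4.4235e+5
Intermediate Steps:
Q(c) = 1/(-604 + c) (Q(c) = 1/(c - 604) = 1/(-604 + c))
-442352 + Q(14 - 8*5) = -442352 + 1/(-604 + (14 - 8*5)) = -442352 + 1/(-604 + (14 - 40)) = -442352 + 1/(-604 - 26) = -442352 + 1/(-630) = -442352 - 1/630 = -278681761/630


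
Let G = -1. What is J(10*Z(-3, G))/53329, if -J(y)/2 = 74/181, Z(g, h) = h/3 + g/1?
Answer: -148/9652549 ≈ -1.5333e-5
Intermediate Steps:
Z(g, h) = g + h/3 (Z(g, h) = h*(⅓) + g*1 = h/3 + g = g + h/3)
J(y) = -148/181
J(10*Z(-3, G))/53329 = -148/181/53329 = -148/181*1/53329 = -148/9652549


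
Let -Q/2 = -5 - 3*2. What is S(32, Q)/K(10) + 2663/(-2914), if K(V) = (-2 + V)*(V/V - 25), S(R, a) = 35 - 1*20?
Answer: -92501/93248 ≈ -0.99199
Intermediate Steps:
Q = 22 (Q = -2*(-5 - 3*2) = -2*(-5 - 6) = -2*(-11) = 22)
S(R, a) = 15 (S(R, a) = 35 - 20 = 15)
K(V) = 48 - 24*V (K(V) = (-2 + V)*(1 - 25) = (-2 + V)*(-24) = 48 - 24*V)
S(32, Q)/K(10) + 2663/(-2914) = 15/(48 - 24*10) + 2663/(-2914) = 15/(48 - 240) + 2663*(-1/2914) = 15/(-192) - 2663/2914 = 15*(-1/192) - 2663/2914 = -5/64 - 2663/2914 = -92501/93248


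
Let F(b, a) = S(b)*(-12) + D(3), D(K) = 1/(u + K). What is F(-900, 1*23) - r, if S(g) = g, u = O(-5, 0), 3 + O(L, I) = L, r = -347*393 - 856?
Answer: 740134/5 ≈ 1.4803e+5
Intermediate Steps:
r = -137227 (r = -136371 - 856 = -137227)
O(L, I) = -3 + L
u = -8 (u = -3 - 5 = -8)
D(K) = 1/(-8 + K)
F(b, a) = -⅕ - 12*b (F(b, a) = b*(-12) + 1/(-8 + 3) = -12*b + 1/(-5) = -12*b - ⅕ = -⅕ - 12*b)
F(-900, 1*23) - r = (-⅕ - 12*(-900)) - 1*(-137227) = (-⅕ + 10800) + 137227 = 53999/5 + 137227 = 740134/5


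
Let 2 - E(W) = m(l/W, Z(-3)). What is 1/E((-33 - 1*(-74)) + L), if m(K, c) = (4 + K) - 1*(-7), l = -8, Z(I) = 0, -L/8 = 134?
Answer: -1031/9287 ≈ -0.11102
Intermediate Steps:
L = -1072 (L = -8*134 = -1072)
m(K, c) = 11 + K (m(K, c) = (4 + K) + 7 = 11 + K)
E(W) = -9 + 8/W (E(W) = 2 - (11 - 8/W) = 2 + (-11 + 8/W) = -9 + 8/W)
1/E((-33 - 1*(-74)) + L) = 1/(-9 + 8/((-33 - 1*(-74)) - 1072)) = 1/(-9 + 8/((-33 + 74) - 1072)) = 1/(-9 + 8/(41 - 1072)) = 1/(-9 + 8/(-1031)) = 1/(-9 + 8*(-1/1031)) = 1/(-9 - 8/1031) = 1/(-9287/1031) = -1031/9287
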